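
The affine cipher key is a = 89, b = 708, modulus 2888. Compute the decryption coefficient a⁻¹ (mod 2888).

Run Euclid on (2888, 89):
2888 = 32*89 + 40
89 = 2*40 + 9
40 = 4*9 + 4
9 = 2*4 + 1
4 = 4*1 + 0
gcd = 1, so the inverse exists. Back-substitute:
1 = 9 − 2·4
1 = −2·40 + 9·9
1 = 9·89 − 20·40
1 = −20·2888 + 649·89
So 89·649 ≡ 1 (mod 2888).

649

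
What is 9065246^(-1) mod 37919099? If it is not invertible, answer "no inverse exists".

gcd(37919099, 9065246) by repeated division:
37919099 = 4*9065246 + 1658115
9065246 = 5*1658115 + 774671
1658115 = 2*774671 + 108773
774671 = 7*108773 + 13260
108773 = 8*13260 + 2693
13260 = 4*2693 + 2488
2693 = 1*2488 + 205
2488 = 12*205 + 28
205 = 7*28 + 9
28 = 3*9 + 1
9 = 9*1 + 0
gcd = 1, so the inverse exists. Back-substitute:
1 = 28 − 3·9
1 = −3·205 + 22·28
1 = 22·2488 − 267·205
1 = −267·2693 + 289·2488
1 = 289·13260 − 1423·2693
1 = −1423·108773 + 11673·13260
1 = 11673·774671 − 83134·108773
1 = −83134·1658115 + 177941·774671
1 = 177941·9065246 − 972839·1658115
1 = −972839·37919099 + 4069297·9065246
So 9065246·4069297 ≡ 1 (mod 37919099).

4069297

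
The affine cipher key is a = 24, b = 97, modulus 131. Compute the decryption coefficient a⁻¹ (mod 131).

Run Euclid on (131, 24):
131 = 5*24 + 11
24 = 2*11 + 2
11 = 5*2 + 1
2 = 2*1 + 0
gcd = 1, so the inverse exists. Back-substitute:
1 = 11 − 5·2
1 = −5·24 + 11·11
1 = 11·131 − 60·24
Thus 24·(-60) ≡ 1 (mod 131); reducing, -60 mod 131 = 71.

71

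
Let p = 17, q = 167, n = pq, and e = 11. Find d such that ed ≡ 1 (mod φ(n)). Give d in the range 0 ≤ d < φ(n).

483

φ(n) = (p−1)(q−1) = 16·166 = 2656.
Need d with 11·d ≡ 1 (mod 2656). Apply the extended Euclidean algorithm:
2656 = 241*11 + 5
11 = 2*5 + 1
5 = 5*1 + 0
Back-substitute:
1 = 11 − 2·5
1 = −2·2656 + 483·11
So 11·483 ≡ 1 (mod 2656), hence d = 483.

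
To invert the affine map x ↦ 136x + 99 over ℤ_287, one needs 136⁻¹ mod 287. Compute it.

19

Apply the Euclidean algorithm to 287 and 136:
287 = 2·136 + 15
136 = 9·15 + 1
15 = 15·1 + 0
The gcd is 1. Working backward:
1 = 136 − 9·15
1 = −9·287 + 19·136
So 136·19 ≡ 1 (mod 287).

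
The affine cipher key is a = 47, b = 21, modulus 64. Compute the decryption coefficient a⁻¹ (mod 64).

15

Run Euclid on (64, 47):
64 = 1*47 + 17
47 = 2*17 + 13
17 = 1*13 + 4
13 = 3*4 + 1
4 = 4*1 + 0
The gcd is 1. Working backward:
1 = 13 − 3·4
1 = −3·17 + 4·13
1 = 4·47 − 11·17
1 = −11·64 + 15·47
So 47·15 ≡ 1 (mod 64).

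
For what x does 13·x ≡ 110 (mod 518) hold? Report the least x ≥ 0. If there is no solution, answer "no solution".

First find gcd(13, 518):
518 = 39×13 + 11
13 = 1×11 + 2
11 = 5×2 + 1
2 = 2×1 + 0
gcd = 1, so a unique solution mod 518 exists.
Back-substitute for the Bézout coefficients:
1 = 11 − 5·2
1 = −5·13 + 6·11
1 = 6·518 − 239·13
So 13·(-239) ≡ 1 (mod 518), giving 13⁻¹ ≡ 279.
x ≡ 13⁻¹·110 ≡ 279·110 ≡ 128 (mod 518).

128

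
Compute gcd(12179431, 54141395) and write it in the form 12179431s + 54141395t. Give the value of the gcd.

11

Euclidean algorithm:
54141395 = 4×12179431 + 5423671
12179431 = 2×5423671 + 1332089
5423671 = 4×1332089 + 95315
1332089 = 13×95315 + 92994
95315 = 1×92994 + 2321
92994 = 40×2321 + 154
2321 = 15×154 + 11
154 = 14×11 + 0
gcd(12179431, 54141395) = 11.
Back-substituting:
11 = 2321 − 15·154
11 = −15·92994 + 601·2321
11 = 601·95315 − 616·92994
11 = −616·1332089 + 8609·95315
11 = 8609·5423671 − 35052·1332089
11 = −35052·12179431 + 78713·5423671
11 = 78713·54141395 − 349904·12179431
So 11 = (78713)·54141395 + (-349904)·12179431.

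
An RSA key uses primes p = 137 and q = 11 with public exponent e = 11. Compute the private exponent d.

φ(n) = (p−1)(q−1) = 136·10 = 1360.
Need d with 11·d ≡ 1 (mod 1360). Apply the extended Euclidean algorithm:
1360 = 123·11 + 7
11 = 1·7 + 4
7 = 1·4 + 3
4 = 1·3 + 1
3 = 3·1 + 0
Back-substitute:
1 = 4 − 3
1 = −7 + 2·4
1 = 2·11 − 3·7
1 = −3·1360 + 371·11
So 11·371 ≡ 1 (mod 1360), hence d = 371.

371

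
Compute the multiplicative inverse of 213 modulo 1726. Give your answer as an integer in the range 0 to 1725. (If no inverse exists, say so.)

235

Extended Euclidean algorithm:
1726 = 8×213 + 22
213 = 9×22 + 15
22 = 1×15 + 7
15 = 2×7 + 1
7 = 7×1 + 0
The gcd is 1. Working backward:
1 = 15 − 2·7
1 = −2·22 + 3·15
1 = 3·213 − 29·22
1 = −29·1726 + 235·213
So 213·235 ≡ 1 (mod 1726).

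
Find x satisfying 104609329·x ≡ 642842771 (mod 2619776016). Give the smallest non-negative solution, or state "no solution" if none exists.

no solution

gcd(104609329, 2619776016):
2619776016 = 25×104609329 + 4542791
104609329 = 23×4542791 + 125136
4542791 = 36×125136 + 37895
125136 = 3×37895 + 11451
37895 = 3×11451 + 3542
11451 = 3×3542 + 825
3542 = 4×825 + 242
825 = 3×242 + 99
242 = 2×99 + 44
99 = 2×44 + 11
44 = 4×11 + 0
gcd = 11, but 11 ∤ 642842771, so the congruence has no solution.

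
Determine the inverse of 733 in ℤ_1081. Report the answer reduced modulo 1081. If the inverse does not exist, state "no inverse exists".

Extended Euclidean algorithm:
1081 = 1×733 + 348
733 = 2×348 + 37
348 = 9×37 + 15
37 = 2×15 + 7
15 = 2×7 + 1
7 = 7×1 + 0
The gcd is 1. Working backward:
1 = 15 − 2·7
1 = −2·37 + 5·15
1 = 5·348 − 47·37
1 = −47·733 + 99·348
1 = 99·1081 − 146·733
Hence 733⁻¹ ≡ -146 ≡ 935 (mod 1081).

935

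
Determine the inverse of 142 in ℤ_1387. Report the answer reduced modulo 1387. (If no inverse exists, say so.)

967

gcd(1387, 142) by repeated division:
1387 = 9*142 + 109
142 = 1*109 + 33
109 = 3*33 + 10
33 = 3*10 + 3
10 = 3*3 + 1
3 = 3*1 + 0
The gcd is 1. Working backward:
1 = 10 − 3·3
1 = −3·33 + 10·10
1 = 10·109 − 33·33
1 = −33·142 + 43·109
1 = 43·1387 − 420·142
So 142·(-420) ≡ 1 (mod 1387), and -420 ≡ 967 (mod 1387).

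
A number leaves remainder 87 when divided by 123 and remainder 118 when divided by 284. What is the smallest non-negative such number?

30222

Write x = 87 + 123·k. Then 123·k ≡ 118 − 87 ≡ 31 (mod 284).
Need 123⁻¹ mod 284. Extended Euclid on (284, 123):
284 = 2×123 + 38
123 = 3×38 + 9
38 = 4×9 + 2
9 = 4×2 + 1
2 = 2×1 + 0
Back-substitute:
1 = 9 − 4·2
1 = −4·38 + 17·9
1 = 17·123 − 55·38
1 = −55·284 + 127·123
123⁻¹ ≡ 127 (mod 284), so k ≡ 127·31 ≡ 245 (mod 284).
x = 87 + 123·245 = 30222.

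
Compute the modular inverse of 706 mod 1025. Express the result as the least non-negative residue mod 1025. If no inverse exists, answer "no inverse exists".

196

gcd(1025, 706) by repeated division:
1025 = 1·706 + 319
706 = 2·319 + 68
319 = 4·68 + 47
68 = 1·47 + 21
47 = 2·21 + 5
21 = 4·5 + 1
5 = 5·1 + 0
gcd = 1, so the inverse exists. Back-substitute:
1 = 21 − 4·5
1 = −4·47 + 9·21
1 = 9·68 − 13·47
1 = −13·319 + 61·68
1 = 61·706 − 135·319
1 = −135·1025 + 196·706
So 706·196 ≡ 1 (mod 1025).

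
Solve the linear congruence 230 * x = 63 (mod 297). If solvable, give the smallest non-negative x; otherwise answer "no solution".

234

First find gcd(230, 297):
297 = 1·230 + 67
230 = 3·67 + 29
67 = 2·29 + 9
29 = 3·9 + 2
9 = 4·2 + 1
2 = 2·1 + 0
gcd = 1, so a unique solution mod 297 exists.
Back-substitute for the Bézout coefficients:
1 = 9 − 4·2
1 = −4·29 + 13·9
1 = 13·67 − 30·29
1 = −30·230 + 103·67
1 = 103·297 − 133·230
So 230·(-133) ≡ 1 (mod 297), giving 230⁻¹ ≡ 164.
x ≡ 230⁻¹·63 ≡ 164·63 ≡ 234 (mod 297).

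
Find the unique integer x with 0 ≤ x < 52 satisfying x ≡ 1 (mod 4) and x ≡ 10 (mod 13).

Write x = 1 + 4·k. Then 4·k ≡ 10 − 1 ≡ 9 (mod 13).
Need 4⁻¹ mod 13. Extended Euclid on (13, 4):
13 = 3×4 + 1
4 = 4×1 + 0
Back-substitute:
1 = 13 − 3·4
4⁻¹ ≡ 10 (mod 13), so k ≡ 10·9 ≡ 12 (mod 13).
x = 1 + 4·12 = 49.

49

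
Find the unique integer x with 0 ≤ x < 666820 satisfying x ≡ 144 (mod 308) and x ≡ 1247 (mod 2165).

254552

Write x = 144 + 308·k. Then 308·k ≡ 1247 − 144 ≡ 1103 (mod 2165).
Need 308⁻¹ mod 2165. Extended Euclid on (2165, 308):
2165 = 7×308 + 9
308 = 34×9 + 2
9 = 4×2 + 1
2 = 2×1 + 0
Back-substitute:
1 = 9 − 4·2
1 = −4·308 + 137·9
1 = 137·2165 − 963·308
308⁻¹ ≡ 1202 (mod 2165), so k ≡ 1202·1103 ≡ 826 (mod 2165).
x = 144 + 308·826 = 254552.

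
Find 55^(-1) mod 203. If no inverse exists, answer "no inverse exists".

48

gcd(203, 55) by repeated division:
203 = 3·55 + 38
55 = 1·38 + 17
38 = 2·17 + 4
17 = 4·4 + 1
4 = 4·1 + 0
Since gcd(55, 203) = 1, back-substitute to write 1 as a combination:
1 = 17 − 4·4
1 = −4·38 + 9·17
1 = 9·55 − 13·38
1 = −13·203 + 48·55
So 55·48 ≡ 1 (mod 203).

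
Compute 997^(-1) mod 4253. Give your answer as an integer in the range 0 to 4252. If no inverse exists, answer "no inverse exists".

Apply the Euclidean algorithm to 4253 and 997:
4253 = 4·997 + 265
997 = 3·265 + 202
265 = 1·202 + 63
202 = 3·63 + 13
63 = 4·13 + 11
13 = 1·11 + 2
11 = 5·2 + 1
2 = 2·1 + 0
Since gcd(997, 4253) = 1, back-substitute to write 1 as a combination:
1 = 11 − 5·2
1 = −5·13 + 6·11
1 = 6·63 − 29·13
1 = −29·202 + 93·63
1 = 93·265 − 122·202
1 = −122·997 + 459·265
1 = 459·4253 − 1958·997
Hence 997⁻¹ ≡ -1958 ≡ 2295 (mod 4253).

2295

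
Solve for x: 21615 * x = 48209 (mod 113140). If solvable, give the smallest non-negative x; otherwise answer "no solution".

no solution

gcd(21615, 113140):
113140 = 5×21615 + 5065
21615 = 4×5065 + 1355
5065 = 3×1355 + 1000
1355 = 1×1000 + 355
1000 = 2×355 + 290
355 = 1×290 + 65
290 = 4×65 + 30
65 = 2×30 + 5
30 = 6×5 + 0
gcd = 5, but 5 ∤ 48209, so the congruence has no solution.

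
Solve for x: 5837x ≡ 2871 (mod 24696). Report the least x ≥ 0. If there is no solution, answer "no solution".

First find gcd(5837, 24696):
24696 = 4·5837 + 1348
5837 = 4·1348 + 445
1348 = 3·445 + 13
445 = 34·13 + 3
13 = 4·3 + 1
3 = 3·1 + 0
gcd = 1, so a unique solution mod 24696 exists.
Back-substitute for the Bézout coefficients:
1 = 13 − 4·3
1 = −4·445 + 137·13
1 = 137·1348 − 415·445
1 = −415·5837 + 1797·1348
1 = 1797·24696 − 7603·5837
So 5837·(-7603) ≡ 1 (mod 24696), giving 5837⁻¹ ≡ 17093.
x ≡ 5837⁻¹·2871 ≡ 17093·2871 ≡ 3051 (mod 24696).

3051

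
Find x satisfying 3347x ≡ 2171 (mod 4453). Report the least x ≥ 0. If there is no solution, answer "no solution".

453

First find gcd(3347, 4453):
4453 = 1·3347 + 1106
3347 = 3·1106 + 29
1106 = 38·29 + 4
29 = 7·4 + 1
4 = 4·1 + 0
gcd = 1, so a unique solution mod 4453 exists.
Back-substitute for the Bézout coefficients:
1 = 29 − 7·4
1 = −7·1106 + 267·29
1 = 267·3347 − 808·1106
1 = −808·4453 + 1075·3347
So 3347·(1075) ≡ 1 (mod 4453), giving 3347⁻¹ ≡ 1075.
x ≡ 3347⁻¹·2171 ≡ 1075·2171 ≡ 453 (mod 4453).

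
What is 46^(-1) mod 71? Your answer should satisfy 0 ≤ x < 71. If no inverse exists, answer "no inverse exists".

17

Run Euclid on (71, 46):
71 = 1*46 + 25
46 = 1*25 + 21
25 = 1*21 + 4
21 = 5*4 + 1
4 = 4*1 + 0
gcd = 1, so the inverse exists. Back-substitute:
1 = 21 − 5·4
1 = −5·25 + 6·21
1 = 6·46 − 11·25
1 = −11·71 + 17·46
So 46·17 ≡ 1 (mod 71).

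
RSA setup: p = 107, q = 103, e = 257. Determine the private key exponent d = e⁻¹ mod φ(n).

6605

φ(n) = (p−1)(q−1) = 106·102 = 10812.
Need d with 257·d ≡ 1 (mod 10812). Apply the extended Euclidean algorithm:
10812 = 42·257 + 18
257 = 14·18 + 5
18 = 3·5 + 3
5 = 1·3 + 2
3 = 1·2 + 1
2 = 2·1 + 0
Back-substitute:
1 = 3 − 2
1 = −5 + 2·3
1 = 2·18 − 7·5
1 = −7·257 + 100·18
1 = 100·10812 − 4207·257
So 257·(-4207) ≡ 1 (mod 10812), hence d ≡ -4207 ≡ 6605 (mod 10812).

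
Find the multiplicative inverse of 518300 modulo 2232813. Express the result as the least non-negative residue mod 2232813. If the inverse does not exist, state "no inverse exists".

Extended Euclidean algorithm:
2232813 = 4·518300 + 159613
518300 = 3·159613 + 39461
159613 = 4·39461 + 1769
39461 = 22·1769 + 543
1769 = 3·543 + 140
543 = 3·140 + 123
140 = 1·123 + 17
123 = 7·17 + 4
17 = 4·4 + 1
4 = 4·1 + 0
Since gcd(518300, 2232813) = 1, back-substitute to write 1 as a combination:
1 = 17 − 4·4
1 = −4·123 + 29·17
1 = 29·140 − 33·123
1 = −33·543 + 128·140
1 = 128·1769 − 417·543
1 = −417·39461 + 9302·1769
1 = 9302·159613 − 37625·39461
1 = −37625·518300 + 122177·159613
1 = 122177·2232813 − 526333·518300
Thus 518300·(-526333) ≡ 1 (mod 2232813); reducing, -526333 mod 2232813 = 1706480.

1706480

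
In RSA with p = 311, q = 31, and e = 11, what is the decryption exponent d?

1691

φ(n) = (p−1)(q−1) = 310·30 = 9300.
Need d with 11·d ≡ 1 (mod 9300). Apply the extended Euclidean algorithm:
9300 = 845*11 + 5
11 = 2*5 + 1
5 = 5*1 + 0
Back-substitute:
1 = 11 − 2·5
1 = −2·9300 + 1691·11
So 11·1691 ≡ 1 (mod 9300), hence d = 1691.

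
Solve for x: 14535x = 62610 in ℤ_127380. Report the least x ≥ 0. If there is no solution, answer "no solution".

First find gcd(14535, 127380):
127380 = 8×14535 + 11100
14535 = 1×11100 + 3435
11100 = 3×3435 + 795
3435 = 4×795 + 255
795 = 3×255 + 30
255 = 8×30 + 15
30 = 2×15 + 0
gcd = 15 and 15 | 62610, so solutions exist. Divide through by 15: 969x ≡ 4174 (mod 8492).
Now find 969⁻¹ mod 8492:
8492 = 8·969 + 740
969 = 1·740 + 229
740 = 3·229 + 53
229 = 4·53 + 17
53 = 3·17 + 2
17 = 8·2 + 1
2 = 2·1 + 0
Back-substitute:
1 = 17 − 8·2
1 = −8·53 + 25·17
1 = 25·229 − 108·53
1 = −108·740 + 349·229
1 = 349·969 − 457·740
1 = −457·8492 + 4005·969
So 969⁻¹ ≡ 4005 (mod 8492).
Then x ≡ 4005·4174 ≡ 4614 (mod 8492); the smallest non-negative solution is x = 4614.

4614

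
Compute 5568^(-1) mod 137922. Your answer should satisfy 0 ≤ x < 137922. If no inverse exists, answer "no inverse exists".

no inverse exists

Compute gcd(5568, 137922):
137922 = 24×5568 + 4290
5568 = 1×4290 + 1278
4290 = 3×1278 + 456
1278 = 2×456 + 366
456 = 1×366 + 90
366 = 4×90 + 6
90 = 15×6 + 0
Since gcd = 6 > 1, 5568 is not a unit mod 137922.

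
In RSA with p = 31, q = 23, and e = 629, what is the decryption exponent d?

φ(n) = (p−1)(q−1) = 30·22 = 660.
Need d with 629·d ≡ 1 (mod 660). Apply the extended Euclidean algorithm:
660 = 1×629 + 31
629 = 20×31 + 9
31 = 3×9 + 4
9 = 2×4 + 1
4 = 4×1 + 0
Back-substitute:
1 = 9 − 2·4
1 = −2·31 + 7·9
1 = 7·629 − 142·31
1 = −142·660 + 149·629
So 629·149 ≡ 1 (mod 660), hence d = 149.

149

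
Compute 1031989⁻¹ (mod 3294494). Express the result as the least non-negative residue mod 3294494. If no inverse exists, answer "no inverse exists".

Euclidean algorithm on 3294494, 1031989:
3294494 = 3*1031989 + 198527
1031989 = 5*198527 + 39354
198527 = 5*39354 + 1757
39354 = 22*1757 + 700
1757 = 2*700 + 357
700 = 1*357 + 343
357 = 1*343 + 14
343 = 24*14 + 7
14 = 2*7 + 0
Since gcd = 7 > 1, 1031989 is not a unit mod 3294494.

no inverse exists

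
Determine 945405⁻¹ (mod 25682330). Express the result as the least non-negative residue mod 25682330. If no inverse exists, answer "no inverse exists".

no inverse exists

Compute gcd(945405, 25682330):
25682330 = 27·945405 + 156395
945405 = 6·156395 + 7035
156395 = 22·7035 + 1625
7035 = 4·1625 + 535
1625 = 3·535 + 20
535 = 26·20 + 15
20 = 1·15 + 5
15 = 3·5 + 0
gcd(945405, 25682330) = 5 ≠ 1, so 945405 has no multiplicative inverse modulo 25682330.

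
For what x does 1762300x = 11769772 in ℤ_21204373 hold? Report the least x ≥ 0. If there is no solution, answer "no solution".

First find gcd(1762300, 21204373):
21204373 = 12·1762300 + 56773
1762300 = 31·56773 + 2337
56773 = 24·2337 + 685
2337 = 3·685 + 282
685 = 2·282 + 121
282 = 2·121 + 40
121 = 3·40 + 1
40 = 40·1 + 0
gcd = 1, so a unique solution mod 21204373 exists.
Back-substitute for the Bézout coefficients:
1 = 121 − 3·40
1 = −3·282 + 7·121
1 = 7·685 − 17·282
1 = −17·2337 + 58·685
1 = 58·56773 − 1409·2337
1 = −1409·1762300 + 43737·56773
1 = 43737·21204373 − 526253·1762300
So 1762300·(-526253) ≡ 1 (mod 21204373), giving 1762300⁻¹ ≡ 20678120.
x ≡ 1762300⁻¹·11769772 ≡ 20678120·11769772 ≡ 4346476 (mod 21204373).

4346476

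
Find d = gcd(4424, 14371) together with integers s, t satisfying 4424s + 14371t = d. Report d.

7

Apply Euclid's algorithm to 14371 and 4424:
14371 = 3·4424 + 1099
4424 = 4·1099 + 28
1099 = 39·28 + 7
28 = 4·7 + 0
gcd(4424, 14371) = 7.
Working backward:
7 = 1099 − 39·28
7 = −39·4424 + 157·1099
7 = 157·14371 − 510·4424
So 7 = (157)·14371 + (-510)·4424.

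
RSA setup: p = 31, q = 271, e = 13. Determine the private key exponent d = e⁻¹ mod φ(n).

7477

φ(n) = (p−1)(q−1) = 30·270 = 8100.
Need d with 13·d ≡ 1 (mod 8100). Apply the extended Euclidean algorithm:
8100 = 623×13 + 1
13 = 13×1 + 0
Back-substitute:
1 = 8100 − 623·13
So 13·(-623) ≡ 1 (mod 8100), hence d ≡ -623 ≡ 7477 (mod 8100).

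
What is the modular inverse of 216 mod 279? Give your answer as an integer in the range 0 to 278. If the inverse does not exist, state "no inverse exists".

Compute gcd(216, 279):
279 = 1×216 + 63
216 = 3×63 + 27
63 = 2×27 + 9
27 = 3×9 + 0
Since gcd = 9 > 1, 216 is not a unit mod 279.

no inverse exists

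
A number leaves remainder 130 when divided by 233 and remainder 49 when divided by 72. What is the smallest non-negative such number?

14809

Write x = 130 + 233·k. Then 233·k ≡ 49 − 130 ≡ 63 (mod 72).
Need 233⁻¹ mod 72. Extended Euclid on (72, 17):
72 = 4*17 + 4
17 = 4*4 + 1
4 = 4*1 + 0
Back-substitute:
1 = 17 − 4·4
1 = −4·72 + 17·17
233⁻¹ ≡ 17 (mod 72), so k ≡ 17·63 ≡ 63 (mod 72).
x = 130 + 233·63 = 14809.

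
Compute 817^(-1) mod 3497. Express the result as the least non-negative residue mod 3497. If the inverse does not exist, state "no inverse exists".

565

Apply the Euclidean algorithm to 3497 and 817:
3497 = 4·817 + 229
817 = 3·229 + 130
229 = 1·130 + 99
130 = 1·99 + 31
99 = 3·31 + 6
31 = 5·6 + 1
6 = 6·1 + 0
gcd = 1, so the inverse exists. Back-substitute:
1 = 31 − 5·6
1 = −5·99 + 16·31
1 = 16·130 − 21·99
1 = −21·229 + 37·130
1 = 37·817 − 132·229
1 = −132·3497 + 565·817
So 817·565 ≡ 1 (mod 3497).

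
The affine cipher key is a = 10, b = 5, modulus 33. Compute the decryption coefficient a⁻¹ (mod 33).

10

gcd(33, 10) by repeated division:
33 = 3·10 + 3
10 = 3·3 + 1
3 = 3·1 + 0
Since gcd(10, 33) = 1, back-substitute to write 1 as a combination:
1 = 10 − 3·3
1 = −3·33 + 10·10
So 10·10 ≡ 1 (mod 33).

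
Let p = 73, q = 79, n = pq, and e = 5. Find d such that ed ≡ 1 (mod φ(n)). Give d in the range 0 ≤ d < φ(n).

4493

φ(n) = (p−1)(q−1) = 72·78 = 5616.
Need d with 5·d ≡ 1 (mod 5616). Apply the extended Euclidean algorithm:
5616 = 1123·5 + 1
5 = 5·1 + 0
Back-substitute:
1 = 5616 − 1123·5
So 5·(-1123) ≡ 1 (mod 5616), hence d ≡ -1123 ≡ 4493 (mod 5616).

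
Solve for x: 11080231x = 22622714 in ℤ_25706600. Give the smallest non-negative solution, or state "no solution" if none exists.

First find gcd(11080231, 25706600):
25706600 = 2×11080231 + 3546138
11080231 = 3×3546138 + 441817
3546138 = 8×441817 + 11602
441817 = 38×11602 + 941
11602 = 12×941 + 310
941 = 3×310 + 11
310 = 28×11 + 2
11 = 5×2 + 1
2 = 2×1 + 0
gcd = 1, so a unique solution mod 25706600 exists.
Back-substitute for the Bézout coefficients:
1 = 11 − 5·2
1 = −5·310 + 141·11
1 = 141·941 − 428·310
1 = −428·11602 + 5277·941
1 = 5277·441817 − 200954·11602
1 = −200954·3546138 + 1612909·441817
1 = 1612909·11080231 − 5039681·3546138
1 = −5039681·25706600 + 11692271·11080231
So 11080231·(11692271) ≡ 1 (mod 25706600), giving 11080231⁻¹ ≡ 11692271.
x ≡ 11080231⁻¹·22622714 ≡ 11692271·22622714 ≡ 14417494 (mod 25706600).

14417494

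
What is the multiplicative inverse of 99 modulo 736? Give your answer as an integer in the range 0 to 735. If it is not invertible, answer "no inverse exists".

Run Euclid on (736, 99):
736 = 7×99 + 43
99 = 2×43 + 13
43 = 3×13 + 4
13 = 3×4 + 1
4 = 4×1 + 0
gcd = 1, so the inverse exists. Back-substitute:
1 = 13 − 3·4
1 = −3·43 + 10·13
1 = 10·99 − 23·43
1 = −23·736 + 171·99
So 99·171 ≡ 1 (mod 736).

171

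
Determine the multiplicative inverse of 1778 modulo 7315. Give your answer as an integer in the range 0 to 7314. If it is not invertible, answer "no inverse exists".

Compute gcd(1778, 7315):
7315 = 4×1778 + 203
1778 = 8×203 + 154
203 = 1×154 + 49
154 = 3×49 + 7
49 = 7×7 + 0
gcd(1778, 7315) = 7 ≠ 1, so 1778 has no multiplicative inverse modulo 7315.

no inverse exists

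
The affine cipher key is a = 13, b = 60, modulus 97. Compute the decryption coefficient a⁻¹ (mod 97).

gcd(97, 13) by repeated division:
97 = 7*13 + 6
13 = 2*6 + 1
6 = 6*1 + 0
Since gcd(13, 97) = 1, back-substitute to write 1 as a combination:
1 = 13 − 2·6
1 = −2·97 + 15·13
So 13·15 ≡ 1 (mod 97).

15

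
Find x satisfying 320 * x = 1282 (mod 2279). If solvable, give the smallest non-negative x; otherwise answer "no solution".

First find gcd(320, 2279):
2279 = 7×320 + 39
320 = 8×39 + 8
39 = 4×8 + 7
8 = 1×7 + 1
7 = 7×1 + 0
gcd = 1, so a unique solution mod 2279 exists.
Back-substitute for the Bézout coefficients:
1 = 8 − 7
1 = −39 + 5·8
1 = 5·320 − 41·39
1 = −41·2279 + 292·320
So 320·(292) ≡ 1 (mod 2279), giving 320⁻¹ ≡ 292.
x ≡ 320⁻¹·1282 ≡ 292·1282 ≡ 588 (mod 2279).

588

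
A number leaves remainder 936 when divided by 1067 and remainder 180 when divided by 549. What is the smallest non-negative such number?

Write x = 936 + 1067·k. Then 1067·k ≡ 180 − 936 ≡ 342 (mod 549).
Need 1067⁻¹ mod 549. Extended Euclid on (549, 518):
549 = 1×518 + 31
518 = 16×31 + 22
31 = 1×22 + 9
22 = 2×9 + 4
9 = 2×4 + 1
4 = 4×1 + 0
Back-substitute:
1 = 9 − 2·4
1 = −2·22 + 5·9
1 = 5·31 − 7·22
1 = −7·518 + 117·31
1 = 117·549 − 124·518
1067⁻¹ ≡ 425 (mod 549), so k ≡ 425·342 ≡ 414 (mod 549).
x = 936 + 1067·414 = 442674.

442674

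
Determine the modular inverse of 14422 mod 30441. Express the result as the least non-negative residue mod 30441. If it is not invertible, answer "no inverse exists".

Extended Euclidean algorithm:
30441 = 2×14422 + 1597
14422 = 9×1597 + 49
1597 = 32×49 + 29
49 = 1×29 + 20
29 = 1×20 + 9
20 = 2×9 + 2
9 = 4×2 + 1
2 = 2×1 + 0
The gcd is 1. Working backward:
1 = 9 − 4·2
1 = −4·20 + 9·9
1 = 9·29 − 13·20
1 = −13·49 + 22·29
1 = 22·1597 − 717·49
1 = −717·14422 + 6475·1597
1 = 6475·30441 − 13667·14422
Hence 14422⁻¹ ≡ -13667 ≡ 16774 (mod 30441).

16774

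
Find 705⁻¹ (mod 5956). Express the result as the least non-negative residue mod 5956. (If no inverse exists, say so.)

Run Euclid on (5956, 705):
5956 = 8*705 + 316
705 = 2*316 + 73
316 = 4*73 + 24
73 = 3*24 + 1
24 = 24*1 + 0
The gcd is 1. Working backward:
1 = 73 − 3·24
1 = −3·316 + 13·73
1 = 13·705 − 29·316
1 = −29·5956 + 245·705
So 705·245 ≡ 1 (mod 5956).

245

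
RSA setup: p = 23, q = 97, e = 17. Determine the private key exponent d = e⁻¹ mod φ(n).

φ(n) = (p−1)(q−1) = 22·96 = 2112.
Need d with 17·d ≡ 1 (mod 2112). Apply the extended Euclidean algorithm:
2112 = 124×17 + 4
17 = 4×4 + 1
4 = 4×1 + 0
Back-substitute:
1 = 17 − 4·4
1 = −4·2112 + 497·17
So 17·497 ≡ 1 (mod 2112), hence d = 497.

497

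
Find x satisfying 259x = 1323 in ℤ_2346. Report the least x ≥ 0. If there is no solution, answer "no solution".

First find gcd(259, 2346):
2346 = 9·259 + 15
259 = 17·15 + 4
15 = 3·4 + 3
4 = 1·3 + 1
3 = 3·1 + 0
gcd = 1, so a unique solution mod 2346 exists.
Back-substitute for the Bézout coefficients:
1 = 4 − 3
1 = −15 + 4·4
1 = 4·259 − 69·15
1 = −69·2346 + 625·259
So 259·(625) ≡ 1 (mod 2346), giving 259⁻¹ ≡ 625.
x ≡ 259⁻¹·1323 ≡ 625·1323 ≡ 1083 (mod 2346).

1083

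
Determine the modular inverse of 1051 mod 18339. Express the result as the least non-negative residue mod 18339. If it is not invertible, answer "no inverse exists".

gcd(18339, 1051) by repeated division:
18339 = 17*1051 + 472
1051 = 2*472 + 107
472 = 4*107 + 44
107 = 2*44 + 19
44 = 2*19 + 6
19 = 3*6 + 1
6 = 6*1 + 0
Since gcd(1051, 18339) = 1, back-substitute to write 1 as a combination:
1 = 19 − 3·6
1 = −3·44 + 7·19
1 = 7·107 − 17·44
1 = −17·472 + 75·107
1 = 75·1051 − 167·472
1 = −167·18339 + 2914·1051
So 1051·2914 ≡ 1 (mod 18339).

2914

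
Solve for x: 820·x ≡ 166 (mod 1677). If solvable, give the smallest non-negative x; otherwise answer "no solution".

First find gcd(820, 1677):
1677 = 2*820 + 37
820 = 22*37 + 6
37 = 6*6 + 1
6 = 6*1 + 0
gcd = 1, so a unique solution mod 1677 exists.
Back-substitute for the Bézout coefficients:
1 = 37 − 6·6
1 = −6·820 + 133·37
1 = 133·1677 − 272·820
So 820·(-272) ≡ 1 (mod 1677), giving 820⁻¹ ≡ 1405.
x ≡ 820⁻¹·166 ≡ 1405·166 ≡ 127 (mod 1677).

127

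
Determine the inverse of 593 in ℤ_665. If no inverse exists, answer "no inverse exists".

gcd(665, 593) by repeated division:
665 = 1·593 + 72
593 = 8·72 + 17
72 = 4·17 + 4
17 = 4·4 + 1
4 = 4·1 + 0
Since gcd(593, 665) = 1, back-substitute to write 1 as a combination:
1 = 17 − 4·4
1 = −4·72 + 17·17
1 = 17·593 − 140·72
1 = −140·665 + 157·593
So 593·157 ≡ 1 (mod 665).

157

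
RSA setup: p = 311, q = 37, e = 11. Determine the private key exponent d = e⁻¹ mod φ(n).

9131

φ(n) = (p−1)(q−1) = 310·36 = 11160.
Need d with 11·d ≡ 1 (mod 11160). Apply the extended Euclidean algorithm:
11160 = 1014*11 + 6
11 = 1*6 + 5
6 = 1*5 + 1
5 = 5*1 + 0
Back-substitute:
1 = 6 − 5
1 = −11 + 2·6
1 = 2·11160 − 2029·11
So 11·(-2029) ≡ 1 (mod 11160), hence d ≡ -2029 ≡ 9131 (mod 11160).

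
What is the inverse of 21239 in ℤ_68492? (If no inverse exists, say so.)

10887

gcd(68492, 21239) by repeated division:
68492 = 3×21239 + 4775
21239 = 4×4775 + 2139
4775 = 2×2139 + 497
2139 = 4×497 + 151
497 = 3×151 + 44
151 = 3×44 + 19
44 = 2×19 + 6
19 = 3×6 + 1
6 = 6×1 + 0
The gcd is 1. Working backward:
1 = 19 − 3·6
1 = −3·44 + 7·19
1 = 7·151 − 24·44
1 = −24·497 + 79·151
1 = 79·2139 − 340·497
1 = −340·4775 + 759·2139
1 = 759·21239 − 3376·4775
1 = −3376·68492 + 10887·21239
So 21239·10887 ≡ 1 (mod 68492).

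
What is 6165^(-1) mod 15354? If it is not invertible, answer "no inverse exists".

no inverse exists

Compute gcd(6165, 15354):
15354 = 2*6165 + 3024
6165 = 2*3024 + 117
3024 = 25*117 + 99
117 = 1*99 + 18
99 = 5*18 + 9
18 = 2*9 + 0
gcd(6165, 15354) = 9 ≠ 1, so 6165 has no multiplicative inverse modulo 15354.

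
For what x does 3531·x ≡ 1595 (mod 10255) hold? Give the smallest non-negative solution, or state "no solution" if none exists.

8115

First find gcd(3531, 10255):
10255 = 2×3531 + 3193
3531 = 1×3193 + 338
3193 = 9×338 + 151
338 = 2×151 + 36
151 = 4×36 + 7
36 = 5×7 + 1
7 = 7×1 + 0
gcd = 1, so a unique solution mod 10255 exists.
Back-substitute for the Bézout coefficients:
1 = 36 − 5·7
1 = −5·151 + 21·36
1 = 21·338 − 47·151
1 = −47·3193 + 444·338
1 = 444·3531 − 491·3193
1 = −491·10255 + 1426·3531
So 3531·(1426) ≡ 1 (mod 10255), giving 3531⁻¹ ≡ 1426.
x ≡ 3531⁻¹·1595 ≡ 1426·1595 ≡ 8115 (mod 10255).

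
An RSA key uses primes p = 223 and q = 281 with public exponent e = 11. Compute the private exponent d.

5651

φ(n) = (p−1)(q−1) = 222·280 = 62160.
Need d with 11·d ≡ 1 (mod 62160). Apply the extended Euclidean algorithm:
62160 = 5650×11 + 10
11 = 1×10 + 1
10 = 10×1 + 0
Back-substitute:
1 = 11 − 10
1 = −62160 + 5651·11
So 11·5651 ≡ 1 (mod 62160), hence d = 5651.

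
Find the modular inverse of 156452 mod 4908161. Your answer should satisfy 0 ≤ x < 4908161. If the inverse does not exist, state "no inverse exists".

gcd(4908161, 156452) by repeated division:
4908161 = 31*156452 + 58149
156452 = 2*58149 + 40154
58149 = 1*40154 + 17995
40154 = 2*17995 + 4164
17995 = 4*4164 + 1339
4164 = 3*1339 + 147
1339 = 9*147 + 16
147 = 9*16 + 3
16 = 5*3 + 1
3 = 3*1 + 0
The gcd is 1. Working backward:
1 = 16 − 5·3
1 = −5·147 + 46·16
1 = 46·1339 − 419·147
1 = −419·4164 + 1303·1339
1 = 1303·17995 − 5631·4164
1 = −5631·40154 + 12565·17995
1 = 12565·58149 − 18196·40154
1 = −18196·156452 + 48957·58149
1 = 48957·4908161 − 1535863·156452
Thus 156452·(-1535863) ≡ 1 (mod 4908161); reducing, -1535863 mod 4908161 = 3372298.

3372298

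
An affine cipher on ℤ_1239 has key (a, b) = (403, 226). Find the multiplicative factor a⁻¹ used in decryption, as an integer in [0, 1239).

289

gcd(1239, 403) by repeated division:
1239 = 3×403 + 30
403 = 13×30 + 13
30 = 2×13 + 4
13 = 3×4 + 1
4 = 4×1 + 0
The gcd is 1. Working backward:
1 = 13 − 3·4
1 = −3·30 + 7·13
1 = 7·403 − 94·30
1 = −94·1239 + 289·403
So 403·289 ≡ 1 (mod 1239).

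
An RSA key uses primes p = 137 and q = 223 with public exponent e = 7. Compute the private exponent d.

25879

φ(n) = (p−1)(q−1) = 136·222 = 30192.
Need d with 7·d ≡ 1 (mod 30192). Apply the extended Euclidean algorithm:
30192 = 4313·7 + 1
7 = 7·1 + 0
Back-substitute:
1 = 30192 − 4313·7
So 7·(-4313) ≡ 1 (mod 30192), hence d ≡ -4313 ≡ 25879 (mod 30192).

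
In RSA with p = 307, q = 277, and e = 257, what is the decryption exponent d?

17417

φ(n) = (p−1)(q−1) = 306·276 = 84456.
Need d with 257·d ≡ 1 (mod 84456). Apply the extended Euclidean algorithm:
84456 = 328×257 + 160
257 = 1×160 + 97
160 = 1×97 + 63
97 = 1×63 + 34
63 = 1×34 + 29
34 = 1×29 + 5
29 = 5×5 + 4
5 = 1×4 + 1
4 = 4×1 + 0
Back-substitute:
1 = 5 − 4
1 = −29 + 6·5
1 = 6·34 − 7·29
1 = −7·63 + 13·34
1 = 13·97 − 20·63
1 = −20·160 + 33·97
1 = 33·257 − 53·160
1 = −53·84456 + 17417·257
So 257·17417 ≡ 1 (mod 84456), hence d = 17417.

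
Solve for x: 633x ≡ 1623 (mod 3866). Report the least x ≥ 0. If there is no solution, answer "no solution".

First find gcd(633, 3866):
3866 = 6*633 + 68
633 = 9*68 + 21
68 = 3*21 + 5
21 = 4*5 + 1
5 = 5*1 + 0
gcd = 1, so a unique solution mod 3866 exists.
Back-substitute for the Bézout coefficients:
1 = 21 − 4·5
1 = −4·68 + 13·21
1 = 13·633 − 121·68
1 = −121·3866 + 739·633
So 633·(739) ≡ 1 (mod 3866), giving 633⁻¹ ≡ 739.
x ≡ 633⁻¹·1623 ≡ 739·1623 ≡ 937 (mod 3866).

937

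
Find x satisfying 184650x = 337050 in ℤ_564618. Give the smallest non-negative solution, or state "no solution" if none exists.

First find gcd(184650, 564618):
564618 = 3×184650 + 10668
184650 = 17×10668 + 3294
10668 = 3×3294 + 786
3294 = 4×786 + 150
786 = 5×150 + 36
150 = 4×36 + 6
36 = 6×6 + 0
gcd = 6 and 6 | 337050, so solutions exist. Divide through by 6: 30775x ≡ 56175 (mod 94103).
Now find 30775⁻¹ mod 94103:
94103 = 3*30775 + 1778
30775 = 17*1778 + 549
1778 = 3*549 + 131
549 = 4*131 + 25
131 = 5*25 + 6
25 = 4*6 + 1
6 = 6*1 + 0
Back-substitute:
1 = 25 − 4·6
1 = −4·131 + 21·25
1 = 21·549 − 88·131
1 = −88·1778 + 285·549
1 = 285·30775 − 4933·1778
1 = −4933·94103 + 15084·30775
So 30775⁻¹ ≡ 15084 (mod 94103).
Then x ≡ 15084·56175 ≡ 40288 (mod 94103); the smallest non-negative solution is x = 40288.

40288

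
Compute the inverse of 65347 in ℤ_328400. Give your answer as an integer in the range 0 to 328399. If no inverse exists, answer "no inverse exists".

251083

Extended Euclidean algorithm:
328400 = 5*65347 + 1665
65347 = 39*1665 + 412
1665 = 4*412 + 17
412 = 24*17 + 4
17 = 4*4 + 1
4 = 4*1 + 0
Since gcd(65347, 328400) = 1, back-substitute to write 1 as a combination:
1 = 17 − 4·4
1 = −4·412 + 97·17
1 = 97·1665 − 392·412
1 = −392·65347 + 15385·1665
1 = 15385·328400 − 77317·65347
Hence 65347⁻¹ ≡ -77317 ≡ 251083 (mod 328400).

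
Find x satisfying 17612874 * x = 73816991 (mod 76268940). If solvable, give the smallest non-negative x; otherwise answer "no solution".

no solution

gcd(17612874, 76268940):
76268940 = 4*17612874 + 5817444
17612874 = 3*5817444 + 160542
5817444 = 36*160542 + 37932
160542 = 4*37932 + 8814
37932 = 4*8814 + 2676
8814 = 3*2676 + 786
2676 = 3*786 + 318
786 = 2*318 + 150
318 = 2*150 + 18
150 = 8*18 + 6
18 = 3*6 + 0
gcd = 6, but 6 ∤ 73816991, so the congruence has no solution.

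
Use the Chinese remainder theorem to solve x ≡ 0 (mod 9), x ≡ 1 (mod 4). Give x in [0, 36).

9

Write x = 0 + 9·k. Then 9·k ≡ 1 − 0 ≡ 1 (mod 4).
Need 9⁻¹ mod 4. Extended Euclid on (4, 1):
4 = 4×1 + 0
9⁻¹ ≡ 1 (mod 4), so k ≡ 1·1 ≡ 1 (mod 4).
x = 0 + 9·1 = 9.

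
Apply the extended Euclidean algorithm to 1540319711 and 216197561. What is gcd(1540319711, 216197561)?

Apply Euclid's algorithm to 1540319711 and 216197561:
1540319711 = 7*216197561 + 26936784
216197561 = 8*26936784 + 703289
26936784 = 38*703289 + 211802
703289 = 3*211802 + 67883
211802 = 3*67883 + 8153
67883 = 8*8153 + 2659
8153 = 3*2659 + 176
2659 = 15*176 + 19
176 = 9*19 + 5
19 = 3*5 + 4
5 = 1*4 + 1
4 = 4*1 + 0
gcd(1540319711, 216197561) = 1.
Working backward:
1 = 5 − 4
1 = −19 + 4·5
1 = 4·176 − 37·19
1 = −37·2659 + 559·176
1 = 559·8153 − 1714·2659
1 = −1714·67883 + 14271·8153
1 = 14271·211802 − 44527·67883
1 = −44527·703289 + 147852·211802
1 = 147852·26936784 − 5662903·703289
1 = −5662903·216197561 + 45451076·26936784
1 = 45451076·1540319711 − 323820435·216197561
So 1 = (45451076)·1540319711 + (-323820435)·216197561.

1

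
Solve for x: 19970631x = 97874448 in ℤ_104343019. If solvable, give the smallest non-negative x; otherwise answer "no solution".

58067866

First find gcd(19970631, 104343019):
104343019 = 5*19970631 + 4489864
19970631 = 4*4489864 + 2011175
4489864 = 2*2011175 + 467514
2011175 = 4*467514 + 141119
467514 = 3*141119 + 44157
141119 = 3*44157 + 8648
44157 = 5*8648 + 917
8648 = 9*917 + 395
917 = 2*395 + 127
395 = 3*127 + 14
127 = 9*14 + 1
14 = 14*1 + 0
gcd = 1, so a unique solution mod 104343019 exists.
Back-substitute for the Bézout coefficients:
1 = 127 − 9·14
1 = −9·395 + 28·127
1 = 28·917 − 65·395
1 = −65·8648 + 613·917
1 = 613·44157 − 3130·8648
1 = −3130·141119 + 10003·44157
1 = 10003·467514 − 33139·141119
1 = −33139·2011175 + 142559·467514
1 = 142559·4489864 − 318257·2011175
1 = −318257·19970631 + 1415587·4489864
1 = 1415587·104343019 − 7396192·19970631
So 19970631·(-7396192) ≡ 1 (mod 104343019), giving 19970631⁻¹ ≡ 96946827.
x ≡ 19970631⁻¹·97874448 ≡ 96946827·97874448 ≡ 58067866 (mod 104343019).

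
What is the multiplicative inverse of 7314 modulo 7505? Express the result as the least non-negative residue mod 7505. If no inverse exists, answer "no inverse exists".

2279

Extended Euclidean algorithm:
7505 = 1×7314 + 191
7314 = 38×191 + 56
191 = 3×56 + 23
56 = 2×23 + 10
23 = 2×10 + 3
10 = 3×3 + 1
3 = 3×1 + 0
The gcd is 1. Working backward:
1 = 10 − 3·3
1 = −3·23 + 7·10
1 = 7·56 − 17·23
1 = −17·191 + 58·56
1 = 58·7314 − 2221·191
1 = −2221·7505 + 2279·7314
So 7314·2279 ≡ 1 (mod 7505).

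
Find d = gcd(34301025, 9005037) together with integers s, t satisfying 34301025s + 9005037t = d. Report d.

Repeated division:
34301025 = 3·9005037 + 7285914
9005037 = 1·7285914 + 1719123
7285914 = 4·1719123 + 409422
1719123 = 4·409422 + 81435
409422 = 5·81435 + 2247
81435 = 36·2247 + 543
2247 = 4·543 + 75
543 = 7·75 + 18
75 = 4·18 + 3
18 = 6·3 + 0
gcd(34301025, 9005037) = 3.
Back-substituting:
3 = 75 − 4·18
3 = −4·543 + 29·75
3 = 29·2247 − 120·543
3 = −120·81435 + 4349·2247
3 = 4349·409422 − 21865·81435
3 = −21865·1719123 + 91809·409422
3 = 91809·7285914 − 389101·1719123
3 = −389101·9005037 + 480910·7285914
3 = 480910·34301025 − 1831831·9005037
So 3 = (480910)·34301025 + (-1831831)·9005037.

3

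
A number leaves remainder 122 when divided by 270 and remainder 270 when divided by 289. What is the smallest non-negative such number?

71942

Write x = 122 + 270·k. Then 270·k ≡ 270 − 122 ≡ 148 (mod 289).
Need 270⁻¹ mod 289. Extended Euclid on (289, 270):
289 = 1*270 + 19
270 = 14*19 + 4
19 = 4*4 + 3
4 = 1*3 + 1
3 = 3*1 + 0
Back-substitute:
1 = 4 − 3
1 = −19 + 5·4
1 = 5·270 − 71·19
1 = −71·289 + 76·270
270⁻¹ ≡ 76 (mod 289), so k ≡ 76·148 ≡ 266 (mod 289).
x = 122 + 270·266 = 71942.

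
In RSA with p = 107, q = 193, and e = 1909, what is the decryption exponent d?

5725

φ(n) = (p−1)(q−1) = 106·192 = 20352.
Need d with 1909·d ≡ 1 (mod 20352). Apply the extended Euclidean algorithm:
20352 = 10*1909 + 1262
1909 = 1*1262 + 647
1262 = 1*647 + 615
647 = 1*615 + 32
615 = 19*32 + 7
32 = 4*7 + 4
7 = 1*4 + 3
4 = 1*3 + 1
3 = 3*1 + 0
Back-substitute:
1 = 4 − 3
1 = −7 + 2·4
1 = 2·32 − 9·7
1 = −9·615 + 173·32
1 = 173·647 − 182·615
1 = −182·1262 + 355·647
1 = 355·1909 − 537·1262
1 = −537·20352 + 5725·1909
So 1909·5725 ≡ 1 (mod 20352), hence d = 5725.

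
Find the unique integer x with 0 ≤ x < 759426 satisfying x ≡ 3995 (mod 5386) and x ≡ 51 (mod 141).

Write x = 3995 + 5386·k. Then 5386·k ≡ 51 − 3995 ≡ 4 (mod 141).
Need 5386⁻¹ mod 141. Extended Euclid on (141, 28):
141 = 5*28 + 1
28 = 28*1 + 0
Back-substitute:
1 = 141 − 5·28
5386⁻¹ ≡ 136 (mod 141), so k ≡ 136·4 ≡ 121 (mod 141).
x = 3995 + 5386·121 = 655701.

655701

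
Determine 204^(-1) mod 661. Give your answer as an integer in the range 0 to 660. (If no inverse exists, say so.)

Extended Euclidean algorithm:
661 = 3×204 + 49
204 = 4×49 + 8
49 = 6×8 + 1
8 = 8×1 + 0
Since gcd(204, 661) = 1, back-substitute to write 1 as a combination:
1 = 49 − 6·8
1 = −6·204 + 25·49
1 = 25·661 − 81·204
So 204·(-81) ≡ 1 (mod 661), and -81 ≡ 580 (mod 661).

580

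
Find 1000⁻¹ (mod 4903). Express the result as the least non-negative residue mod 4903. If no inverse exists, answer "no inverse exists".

Apply the Euclidean algorithm to 4903 and 1000:
4903 = 4·1000 + 903
1000 = 1·903 + 97
903 = 9·97 + 30
97 = 3·30 + 7
30 = 4·7 + 2
7 = 3·2 + 1
2 = 2·1 + 0
The gcd is 1. Working backward:
1 = 7 − 3·2
1 = −3·30 + 13·7
1 = 13·97 − 42·30
1 = −42·903 + 391·97
1 = 391·1000 − 433·903
1 = −433·4903 + 2123·1000
So 1000·2123 ≡ 1 (mod 4903).

2123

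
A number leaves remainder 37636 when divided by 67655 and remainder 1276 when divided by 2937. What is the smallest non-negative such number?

Write x = 37636 + 67655·k. Then 67655·k ≡ 1276 − 37636 ≡ 1821 (mod 2937).
Need 67655⁻¹ mod 2937. Extended Euclid on (2937, 104):
2937 = 28*104 + 25
104 = 4*25 + 4
25 = 6*4 + 1
4 = 4*1 + 0
Back-substitute:
1 = 25 − 6·4
1 = −6·104 + 25·25
1 = 25·2937 − 706·104
67655⁻¹ ≡ 2231 (mod 2937), so k ≡ 2231·1821 ≡ 780 (mod 2937).
x = 37636 + 67655·780 = 52808536.

52808536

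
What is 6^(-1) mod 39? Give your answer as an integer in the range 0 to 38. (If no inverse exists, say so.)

Compute gcd(6, 39):
39 = 6×6 + 3
6 = 2×3 + 0
Since gcd = 3 > 1, 6 is not a unit mod 39.

no inverse exists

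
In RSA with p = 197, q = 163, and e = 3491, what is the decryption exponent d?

23075

φ(n) = (p−1)(q−1) = 196·162 = 31752.
Need d with 3491·d ≡ 1 (mod 31752). Apply the extended Euclidean algorithm:
31752 = 9×3491 + 333
3491 = 10×333 + 161
333 = 2×161 + 11
161 = 14×11 + 7
11 = 1×7 + 4
7 = 1×4 + 3
4 = 1×3 + 1
3 = 3×1 + 0
Back-substitute:
1 = 4 − 3
1 = −7 + 2·4
1 = 2·11 − 3·7
1 = −3·161 + 44·11
1 = 44·333 − 91·161
1 = −91·3491 + 954·333
1 = 954·31752 − 8677·3491
So 3491·(-8677) ≡ 1 (mod 31752), hence d ≡ -8677 ≡ 23075 (mod 31752).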